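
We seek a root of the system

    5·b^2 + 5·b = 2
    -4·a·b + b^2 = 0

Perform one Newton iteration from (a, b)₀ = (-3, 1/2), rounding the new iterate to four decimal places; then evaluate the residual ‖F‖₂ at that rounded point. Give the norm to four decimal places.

At (-3, 1/2): F = (1.7500, 6.2500).
Jacobian J = [[0, 10·b + 5], [-4·b, -4·a + 2·b]].
At the point, J = [[0.0000, 10.0000], [-2.0000, 13.0000]] (det J = 20.0000).
Solving J·Δ = −F gives Δ = (1.9875, -0.1750).
Then the next iterate is (a, b)₁ = (-1.0125, 0.3250).
Re-evaluating at (-1.0125, 0.3250): F = (0.153125, 1.421875), so ‖F‖₂ = 1.4301.

1.4301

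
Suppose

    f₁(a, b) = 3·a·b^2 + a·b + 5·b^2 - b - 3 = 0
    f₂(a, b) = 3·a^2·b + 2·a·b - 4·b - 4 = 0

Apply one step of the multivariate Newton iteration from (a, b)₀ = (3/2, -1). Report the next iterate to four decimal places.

At (3/2, -1): F = (6.0000, -9.7500).
Jacobian J = [[3·b^2 + b, 6·a·b + a + 10·b - 1], [6·a·b + 2·b, 3·a^2 + 2·a - 4]].
At the point, J = [[2.0000, -18.5000], [-11.0000, 5.7500]] (det J = -192.0000).
Solving J·Δ = −F gives Δ = (-0.7598, 0.2422).
Then the next iterate is (a, b)₁ = (0.7402, -0.7578).

(0.7402, -0.7578)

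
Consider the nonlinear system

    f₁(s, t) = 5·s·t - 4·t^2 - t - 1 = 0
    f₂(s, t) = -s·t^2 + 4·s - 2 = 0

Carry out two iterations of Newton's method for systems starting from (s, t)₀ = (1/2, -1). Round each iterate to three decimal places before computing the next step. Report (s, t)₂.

(0.477, 0.145)

At (1/2, -1): F = (-6.500, -0.500).
Jacobian J = [[5·t, 5·s - 8·t - 1], [-t^2 + 4, -2·s·t]].
At the point, J = [[-5.000, 9.500], [3.000, 1.000]] (det J = -33.500).
Solving J·Δ = −F gives Δ = (-0.052, 0.657).
Then the next iterate is (s, t)₁ = (0.448, -0.343).
Round to (0.448, -0.343) and repeat: F = (-1.89592, -0.26071), J = [[-1.715, 3.984], [3.88235, 0.30733]].
Δ = (0.029, 0.488), so (s, t)₂ = (0.477, 0.145).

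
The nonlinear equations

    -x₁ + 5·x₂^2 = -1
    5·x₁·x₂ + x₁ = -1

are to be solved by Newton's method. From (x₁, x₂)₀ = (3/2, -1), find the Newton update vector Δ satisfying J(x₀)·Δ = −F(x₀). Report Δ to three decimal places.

At (3/2, -1): F = (4.500, -5.000).
Jacobian J = [[-1, 10·x₂], [5·x₂ + 1, 5·x₁]].
At the point, J = [[-1.000, -10.000], [-4.000, 7.500]] (det J = -47.500).
Solving J·Δ = −F gives Δ = (-0.342, 0.484).

(-0.342, 0.484)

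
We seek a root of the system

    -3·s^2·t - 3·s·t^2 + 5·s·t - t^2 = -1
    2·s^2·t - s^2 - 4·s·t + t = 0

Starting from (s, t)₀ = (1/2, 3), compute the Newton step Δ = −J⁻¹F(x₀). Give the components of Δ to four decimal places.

At (1/2, 3): F = (-16.2500, -1.7500).
Jacobian J = [[-6·s·t - 3·t^2 + 5·t, -3·s^2 - 6·s·t + 5·s - 2·t], [4·s·t - 2·s - 4·t, 2·s^2 - 4·s + 1]].
At the point, J = [[-21.0000, -13.2500], [-7.0000, -0.5000]] (det J = -82.2500).
Solving J·Δ = −F gives Δ = (-0.1831, -0.9362).

(-0.1831, -0.9362)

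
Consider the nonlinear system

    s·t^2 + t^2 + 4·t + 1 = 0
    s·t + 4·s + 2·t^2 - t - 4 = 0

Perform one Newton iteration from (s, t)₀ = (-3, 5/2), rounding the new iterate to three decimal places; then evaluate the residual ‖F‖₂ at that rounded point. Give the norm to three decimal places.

5.810

At (-3, 5/2): F = (-1.500, -13.500).
Jacobian J = [[t^2, 2·s·t + 2·t + 4], [t + 4, s + 4·t - 1]].
At the point, J = [[6.250, -6.000], [6.500, 6.000]] (det J = 76.500).
Solving J·Δ = −F gives Δ = (1.176, 0.975).
Then the next iterate is (s, t)₁ = (-1.824, 3.475).
Re-evaluating at (-1.824, 3.475): F = (4.94968, 3.04185), so ‖F‖₂ = 5.810.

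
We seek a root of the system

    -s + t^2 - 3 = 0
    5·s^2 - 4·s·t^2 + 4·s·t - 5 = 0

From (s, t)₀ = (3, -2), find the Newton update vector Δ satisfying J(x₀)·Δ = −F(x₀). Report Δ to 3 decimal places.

At (3, -2): F = (-2.000, -32.000).
Jacobian J = [[-1, 2·t], [10·s - 4·t^2 + 4·t, -8·s·t + 4·s]].
At the point, J = [[-1.000, -4.000], [6.000, 60.000]] (det J = -36.000).
Solving J·Δ = −F gives Δ = (-6.889, 1.222).

(-6.889, 1.222)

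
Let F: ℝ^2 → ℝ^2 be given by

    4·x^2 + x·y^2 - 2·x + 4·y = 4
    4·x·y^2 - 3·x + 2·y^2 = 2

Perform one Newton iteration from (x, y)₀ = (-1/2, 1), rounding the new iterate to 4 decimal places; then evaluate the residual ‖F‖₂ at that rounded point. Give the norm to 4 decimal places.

2.0486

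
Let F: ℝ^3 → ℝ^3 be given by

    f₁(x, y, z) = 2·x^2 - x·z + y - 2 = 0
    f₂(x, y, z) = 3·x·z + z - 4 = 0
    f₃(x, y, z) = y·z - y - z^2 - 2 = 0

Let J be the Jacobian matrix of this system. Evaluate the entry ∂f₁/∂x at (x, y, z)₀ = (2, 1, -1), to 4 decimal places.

9.0000

∂f₁/∂x = 4·x - z.
At (2, 1, -1) this is 9.0000.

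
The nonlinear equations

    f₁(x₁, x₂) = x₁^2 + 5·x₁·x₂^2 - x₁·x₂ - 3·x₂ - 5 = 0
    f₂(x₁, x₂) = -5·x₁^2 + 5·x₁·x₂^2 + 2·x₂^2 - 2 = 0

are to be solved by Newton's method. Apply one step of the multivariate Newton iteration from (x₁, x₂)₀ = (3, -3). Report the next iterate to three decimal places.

At (3, -3): F = (157.000, 106.000).
Jacobian J = [[2·x₁ + 5·x₂^2 - x₂, 10·x₁·x₂ - x₁ - 3], [-10·x₁ + 5·x₂^2, 10·x₁·x₂ + 4·x₂]].
At the point, J = [[54.000, -96.000], [15.000, -102.000]] (det J = -4068.000).
Solving J·Δ = −F gives Δ = (-1.435, 0.828).
Then the next iterate is (x₁, x₂)₁ = (1.565, -2.172).

(1.565, -2.172)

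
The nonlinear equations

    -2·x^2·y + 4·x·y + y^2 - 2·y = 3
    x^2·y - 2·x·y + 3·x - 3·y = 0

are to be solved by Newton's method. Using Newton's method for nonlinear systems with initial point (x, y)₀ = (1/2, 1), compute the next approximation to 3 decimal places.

(1.714, 1.048)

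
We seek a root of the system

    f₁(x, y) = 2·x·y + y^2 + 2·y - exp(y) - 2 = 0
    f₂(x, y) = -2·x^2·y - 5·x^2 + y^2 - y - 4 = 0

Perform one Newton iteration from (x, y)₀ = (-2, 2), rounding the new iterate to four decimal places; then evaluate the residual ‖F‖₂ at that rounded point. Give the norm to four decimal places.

At (-2, 2): F = (-9.389056, -38.0000).
Jacobian J = [[2·y, 2·x + 2·y - exp(y) + 2], [-4·x·y - 10·x, -2·x^2 + 2·y - 1]].
At the point, J = [[4.0000, -5.389056], [36.0000, -5.0000]] (det J = 174.006020).
Solving J·Δ = −F gives Δ = (0.9071, -1.0690).
Then the next iterate is (x, y)₁ = (-1.0929, 0.9310).
Re-evaluating at (-1.0929, 0.9310): F = (-3.843264, -12.260420), so ‖F‖₂ = 12.8487.

12.8487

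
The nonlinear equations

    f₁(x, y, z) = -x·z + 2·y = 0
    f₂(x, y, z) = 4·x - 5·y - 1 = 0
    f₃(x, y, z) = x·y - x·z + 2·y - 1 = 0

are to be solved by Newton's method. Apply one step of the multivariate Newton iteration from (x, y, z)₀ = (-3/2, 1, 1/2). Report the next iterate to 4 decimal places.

(4.0000, 3.0000, -2.1667)

At (-3/2, 1, 1/2): F = (2.7500, -12.0000, 0.2500).
Jacobian J = [[-z, 2, -x], [4, -5, 0], [y - z, x + 2, -x]].
At the point, J = [[-0.5000, 2.0000, 1.5000], [4.0000, -5.0000, 0.0000], [0.5000, 0.5000, 1.5000]] (det J = -1.5000).
Solving J·Δ = −F gives Δ = (5.5000, 2.0000, -2.6667).
Then the next iterate is (x, y, z)₁ = (4.0000, 3.0000, -2.1667).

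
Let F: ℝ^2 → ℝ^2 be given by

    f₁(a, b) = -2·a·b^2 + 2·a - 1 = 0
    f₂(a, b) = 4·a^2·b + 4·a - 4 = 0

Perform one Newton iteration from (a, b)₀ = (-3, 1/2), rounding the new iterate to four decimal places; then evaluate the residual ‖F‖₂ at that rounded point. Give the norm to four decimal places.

At (-3, 1/2): F = (-5.5000, 2.0000).
Jacobian J = [[-2·b^2 + 2, -4·a·b], [8·a·b + 4, 4·a^2]].
At the point, J = [[1.5000, 6.0000], [-8.0000, 36.0000]] (det J = 102.0000).
Solving J·Δ = −F gives Δ = (2.0588, 0.4020).
Then the next iterate is (a, b)₁ = (-0.9412, 0.9020).
Re-evaluating at (-0.9412, 0.9020): F = (-1.350872, -4.568626), so ‖F‖₂ = 4.7642.

4.7642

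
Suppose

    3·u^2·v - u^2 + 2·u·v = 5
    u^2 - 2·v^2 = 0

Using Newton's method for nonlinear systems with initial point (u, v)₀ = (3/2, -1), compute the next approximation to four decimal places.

(0.6738, -0.4428)

At (3/2, -1): F = (-17.0000, 0.2500).
Jacobian J = [[6·u·v - 2·u + 2·v, 3·u^2 + 2·u], [2·u, -4·v]].
At the point, J = [[-14.0000, 9.7500], [3.0000, 4.0000]] (det J = -85.2500).
Solving J·Δ = −F gives Δ = (-0.8262, 0.5572).
Then the next iterate is (u, v)₁ = (0.6738, -0.4428).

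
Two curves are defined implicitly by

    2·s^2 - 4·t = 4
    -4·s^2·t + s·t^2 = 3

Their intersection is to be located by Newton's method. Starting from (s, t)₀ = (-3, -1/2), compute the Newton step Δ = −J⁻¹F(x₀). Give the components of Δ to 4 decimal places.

At (-3, -1/2): F = (16.0000, 14.2500).
Jacobian J = [[4·s, -4], [-8·s·t + t^2, -4·s^2 + 2·s·t]].
At the point, J = [[-12.0000, -4.0000], [-11.7500, -33.0000]] (det J = 349.0000).
Solving J·Δ = −F gives Δ = (1.3496, -0.0487).

(1.3496, -0.0487)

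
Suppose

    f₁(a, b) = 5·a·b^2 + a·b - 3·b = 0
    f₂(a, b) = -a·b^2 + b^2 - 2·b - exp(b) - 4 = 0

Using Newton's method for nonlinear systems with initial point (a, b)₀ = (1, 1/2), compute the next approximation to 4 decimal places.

(4.3777, -1.5536)

At (1, 1/2): F = (0.2500, -6.648721).
Jacobian J = [[5·b^2 + b, 10·a·b + a - 3], [-b^2, -2·a·b + 2·b - exp(b) - 2]].
At the point, J = [[1.7500, 3.0000], [-0.2500, -3.648721]] (det J = -5.635262).
Solving J·Δ = −F gives Δ = (3.3777, -2.0536).
Then the next iterate is (a, b)₁ = (4.3777, -1.5536).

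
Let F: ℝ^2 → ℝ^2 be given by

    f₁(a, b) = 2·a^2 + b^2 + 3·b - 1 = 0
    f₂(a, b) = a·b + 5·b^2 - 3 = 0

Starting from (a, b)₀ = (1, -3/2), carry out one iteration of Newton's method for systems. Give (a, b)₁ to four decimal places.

(1.3125, -1.0513)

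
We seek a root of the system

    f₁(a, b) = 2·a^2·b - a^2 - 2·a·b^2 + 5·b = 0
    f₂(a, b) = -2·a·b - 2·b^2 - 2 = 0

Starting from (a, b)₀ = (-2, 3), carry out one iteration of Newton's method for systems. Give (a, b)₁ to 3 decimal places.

(-1.483, 1.612)

At (-2, 3): F = (71.000, -8.000).
Jacobian J = [[4·a·b - 2·a - 2·b^2, 2·a^2 - 4·a·b + 5], [-2·b, -2·a - 4·b]].
At the point, J = [[-38.000, 37.000], [-6.000, -8.000]] (det J = 526.000).
Solving J·Δ = −F gives Δ = (0.517, -1.388).
Then the next iterate is (a, b)₁ = (-1.483, 1.612).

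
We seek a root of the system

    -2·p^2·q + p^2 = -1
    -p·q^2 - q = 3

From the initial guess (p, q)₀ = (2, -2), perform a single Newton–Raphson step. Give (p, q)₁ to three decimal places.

(1.306, -1.111)

At (2, -2): F = (21.000, -9.000).
Jacobian J = [[-4·p·q + 2·p, -2·p^2], [-q^2, -2·p·q - 1]].
At the point, J = [[20.000, -8.000], [-4.000, 7.000]] (det J = 108.000).
Solving J·Δ = −F gives Δ = (-0.694, 0.889).
Then the next iterate is (p, q)₁ = (1.306, -1.111).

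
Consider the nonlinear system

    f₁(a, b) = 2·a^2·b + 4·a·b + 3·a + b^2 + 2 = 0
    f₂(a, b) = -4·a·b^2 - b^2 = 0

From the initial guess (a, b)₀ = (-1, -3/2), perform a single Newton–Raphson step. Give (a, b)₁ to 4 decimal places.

At (-1, -3/2): F = (4.2500, 6.7500).
Jacobian J = [[4·a·b + 4·b + 3, 2·a^2 + 4·a + 2·b], [-4·b^2, -8·a·b - 2·b]].
At the point, J = [[3.0000, -5.0000], [-9.0000, -9.0000]] (det J = -72.0000).
Solving J·Δ = −F gives Δ = (-0.0625, 0.8125).
Then the next iterate is (a, b)₁ = (-1.0625, -0.6875).

(-1.0625, -0.6875)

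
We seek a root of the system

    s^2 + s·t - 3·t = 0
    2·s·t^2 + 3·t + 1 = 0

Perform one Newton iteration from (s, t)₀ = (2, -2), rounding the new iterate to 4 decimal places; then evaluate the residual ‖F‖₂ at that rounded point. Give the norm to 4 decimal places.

At (2, -2): F = (6.0000, 11.0000).
Jacobian J = [[2·s + t, s - 3], [2·t^2, 4·s·t + 3]].
At the point, J = [[2.0000, -1.0000], [8.0000, -13.0000]] (det J = -18.0000).
Solving J·Δ = −F gives Δ = (-3.7222, -1.4444).
Then the next iterate is (s, t)₁ = (-1.7222, -3.4444).
Re-evaluating at (-1.7222, -3.4444): F = (19.231119, -50.197187), so ‖F‖₂ = 53.7549.

53.7549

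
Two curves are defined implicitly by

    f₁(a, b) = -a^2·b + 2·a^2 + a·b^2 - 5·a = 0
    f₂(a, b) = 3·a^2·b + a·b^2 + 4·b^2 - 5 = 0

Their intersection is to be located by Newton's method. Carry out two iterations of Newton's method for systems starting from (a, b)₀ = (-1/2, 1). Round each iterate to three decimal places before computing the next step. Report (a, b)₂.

At (-1/2, 1): F = (2.250, -0.750).
Jacobian J = [[-2·a·b + 4·a + b^2 - 5, -a^2 + 2·a·b], [6·a·b + b^2, 3·a^2 + 2·a·b + 8·b]].
At the point, J = [[-5.000, -1.250], [-2.000, 7.750]] (det J = -41.250).
Solving J·Δ = −F gives Δ = (0.400, 0.200).
Then the next iterate is (a, b)₁ = (-0.100, 1.200).
Round to (-0.100, 1.200) and repeat: F = (0.364, 0.652), J = [[-3.720, -0.250], [0.720, 9.390]].
Δ = (0.103, -0.077), so (a, b)₂ = (0.003, 1.123).

(0.003, 1.123)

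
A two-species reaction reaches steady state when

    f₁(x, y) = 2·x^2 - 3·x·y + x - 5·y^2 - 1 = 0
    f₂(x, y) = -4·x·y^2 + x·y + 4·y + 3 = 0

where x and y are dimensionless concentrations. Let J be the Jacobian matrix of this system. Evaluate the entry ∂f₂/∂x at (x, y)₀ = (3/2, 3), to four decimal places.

∂f₂/∂x = -4·y^2 + y.
At (3/2, 3) this is -33.0000.

-33.0000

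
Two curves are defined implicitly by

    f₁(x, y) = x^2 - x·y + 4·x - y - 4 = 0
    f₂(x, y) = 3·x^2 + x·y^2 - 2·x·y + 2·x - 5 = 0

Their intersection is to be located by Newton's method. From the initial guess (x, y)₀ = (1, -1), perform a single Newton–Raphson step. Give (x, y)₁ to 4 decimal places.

At (1, -1): F = (3.0000, 3.0000).
Jacobian J = [[2·x - y + 4, -x - 1], [6·x + y^2 - 2·y + 2, 2·x·y - 2·x]].
At the point, J = [[7.0000, -2.0000], [11.0000, -4.0000]] (det J = -6.0000).
Solving J·Δ = −F gives Δ = (-1.0000, -2.0000).
Then the next iterate is (x, y)₁ = (0.0000, -3.0000).

(0.0000, -3.0000)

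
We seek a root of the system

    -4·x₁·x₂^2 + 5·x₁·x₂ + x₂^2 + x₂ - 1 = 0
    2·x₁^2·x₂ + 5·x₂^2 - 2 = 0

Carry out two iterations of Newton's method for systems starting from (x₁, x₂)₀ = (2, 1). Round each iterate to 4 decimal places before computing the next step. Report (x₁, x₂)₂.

(0.0854, 0.8113)

At (2, 1): F = (3.0000, 11.0000).
Jacobian J = [[-4·x₂^2 + 5·x₂, -8·x₁·x₂ + 5·x₁ + 2·x₂ + 1], [4·x₁·x₂, 2·x₁^2 + 10·x₂]].
At the point, J = [[1.0000, -3.0000], [8.0000, 18.0000]] (det J = 42.0000).
Solving J·Δ = −F gives Δ = (-2.0714, 0.3095).
Then the next iterate is (x₁, x₂)₁ = (-0.0714, 1.3095).
Round to (-0.0714, 1.3095) and repeat: F = (2.046543, 6.587303), J = [[-0.311661, 4.009986], [-0.373993, 13.105196]].
Δ = (0.1568, -0.4982), so (x₁, x₂)₂ = (0.0854, 0.8113).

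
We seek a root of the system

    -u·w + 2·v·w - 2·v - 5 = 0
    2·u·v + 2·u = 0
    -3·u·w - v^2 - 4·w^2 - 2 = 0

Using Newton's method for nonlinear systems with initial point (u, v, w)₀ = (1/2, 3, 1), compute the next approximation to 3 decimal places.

(0.546, -1.370, 2.008)

At (1/2, 3, 1): F = (-5.500, 4.000, -16.500).
Jacobian J = [[-w, 2·w - 2, -u + 2·v], [2·v + 2, 2·u, 0], [-3·w, -2·v, -3·u - 8·w]].
At the point, J = [[-1.000, 0.000, 5.500], [8.000, 1.000, 0.000], [-3.000, -6.000, -9.500]] (det J = -238.000).
Solving J·Δ = −F gives Δ = (0.046, -4.370, 1.008).
Then the next iterate is (u, v, w)₁ = (0.546, -1.370, 2.008).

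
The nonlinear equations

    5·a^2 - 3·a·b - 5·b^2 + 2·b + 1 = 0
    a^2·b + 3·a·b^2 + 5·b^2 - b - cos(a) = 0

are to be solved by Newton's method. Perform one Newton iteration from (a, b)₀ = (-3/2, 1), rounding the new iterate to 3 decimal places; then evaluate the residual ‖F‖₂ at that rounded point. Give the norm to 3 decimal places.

3.738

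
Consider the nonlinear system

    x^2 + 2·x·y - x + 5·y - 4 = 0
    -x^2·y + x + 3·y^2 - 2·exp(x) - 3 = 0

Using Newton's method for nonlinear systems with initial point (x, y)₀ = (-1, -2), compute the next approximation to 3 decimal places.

At (-1, -2): F = (-8.000, 9.26424).
Jacobian J = [[2·x + 2·y - 1, 2·x + 5], [-2·x·y - 2·exp(x) + 1, -x^2 + 6·y]].
At the point, J = [[-7.000, 3.000], [-3.73576, -13.000]] (det J = 102.20728).
Solving J·Δ = −F gives Δ = (-0.746, 0.927).
Then the next iterate is (x, y)₁ = (-1.746, -1.073).

(-1.746, -1.073)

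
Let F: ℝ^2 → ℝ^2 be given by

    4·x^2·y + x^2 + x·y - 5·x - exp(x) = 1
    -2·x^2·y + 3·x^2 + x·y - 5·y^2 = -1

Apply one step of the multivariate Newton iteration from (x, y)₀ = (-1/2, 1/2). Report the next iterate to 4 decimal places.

At (-1/2, 1/2): F = (1.393469, 0.0000).
Jacobian J = [[8·x·y + 2·x + y - exp(x) - 5, 4·x^2 + x], [-4·x·y + 6·x + y, -2·x^2 + x - 10·y]].
At the point, J = [[-8.106531, 0.5000], [-1.5000, -6.0000]] (det J = 49.389184).
Solving J·Δ = −F gives Δ = (0.1693, -0.0423).
Then the next iterate is (x, y)₁ = (-0.3307, 0.4577).

(-0.3307, 0.4577)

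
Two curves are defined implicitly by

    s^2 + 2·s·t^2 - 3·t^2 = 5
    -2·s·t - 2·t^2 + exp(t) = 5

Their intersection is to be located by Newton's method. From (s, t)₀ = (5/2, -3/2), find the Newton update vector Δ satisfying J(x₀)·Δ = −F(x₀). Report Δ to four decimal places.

At (5/2, -3/2): F = (5.7500, -1.776870).
Jacobian J = [[2·s + 2·t^2, 4·s·t - 6·t], [-2·t, -2·s - 4·t + exp(t)]].
At the point, J = [[9.5000, -6.0000], [3.0000, 1.223130]] (det J = 29.619737).
Solving J·Δ = −F gives Δ = (0.1225, 1.1523).

(0.1225, 1.1523)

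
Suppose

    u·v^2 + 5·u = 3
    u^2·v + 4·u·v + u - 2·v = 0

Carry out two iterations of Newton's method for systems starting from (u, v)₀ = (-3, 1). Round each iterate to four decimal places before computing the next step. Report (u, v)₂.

(0.2263, -0.2705)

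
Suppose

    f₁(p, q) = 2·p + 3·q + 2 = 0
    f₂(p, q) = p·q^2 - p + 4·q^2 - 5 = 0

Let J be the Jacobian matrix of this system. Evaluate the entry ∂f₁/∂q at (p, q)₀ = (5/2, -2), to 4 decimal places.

3.0000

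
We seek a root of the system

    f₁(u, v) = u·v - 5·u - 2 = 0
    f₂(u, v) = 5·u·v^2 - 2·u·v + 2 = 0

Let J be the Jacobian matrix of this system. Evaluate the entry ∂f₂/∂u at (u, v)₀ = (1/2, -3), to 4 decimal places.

∂f₂/∂u = 5·v^2 - 2·v.
At (1/2, -3) this is 51.0000.

51.0000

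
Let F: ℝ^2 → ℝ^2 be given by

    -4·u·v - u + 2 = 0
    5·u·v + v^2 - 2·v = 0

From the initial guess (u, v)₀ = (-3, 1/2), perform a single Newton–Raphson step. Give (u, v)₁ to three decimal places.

(1.278, 0.653)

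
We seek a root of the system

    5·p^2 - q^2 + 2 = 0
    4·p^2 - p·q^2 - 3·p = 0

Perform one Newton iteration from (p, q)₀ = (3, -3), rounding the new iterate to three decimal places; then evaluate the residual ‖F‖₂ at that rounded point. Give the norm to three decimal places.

At (3, -3): F = (38.000, 0.000).
Jacobian J = [[10·p, -2·q], [8·p - q^2 - 3, -2·p·q]].
At the point, J = [[30.000, 6.000], [12.000, 18.000]] (det J = 468.000).
Solving J·Δ = −F gives Δ = (-1.462, 0.974).
Then the next iterate is (p, q)₁ = (1.538, -2.026).
Re-evaluating at (1.538, -2.026): F = (9.72254, -1.46522), so ‖F‖₂ = 9.832.

9.832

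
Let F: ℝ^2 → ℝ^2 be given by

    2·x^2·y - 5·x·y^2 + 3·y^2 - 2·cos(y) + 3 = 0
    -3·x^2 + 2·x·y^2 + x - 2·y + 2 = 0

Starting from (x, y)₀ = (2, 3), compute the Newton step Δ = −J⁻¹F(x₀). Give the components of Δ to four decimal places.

(-0.0294, -0.9906)

At (2, 3): F = (-34.020015, 22.0000).
Jacobian J = [[4·x·y - 5·y^2, 2·x^2 - 10·x·y + 6·y + 2·sin(y)], [-6·x + 2·y^2 + 1, 4·x·y - 2]].
At the point, J = [[-21.0000, -33.717760], [7.0000, 22.0000]] (det J = -225.975680).
Solving J·Δ = −F gives Δ = (-0.0294, -0.9906).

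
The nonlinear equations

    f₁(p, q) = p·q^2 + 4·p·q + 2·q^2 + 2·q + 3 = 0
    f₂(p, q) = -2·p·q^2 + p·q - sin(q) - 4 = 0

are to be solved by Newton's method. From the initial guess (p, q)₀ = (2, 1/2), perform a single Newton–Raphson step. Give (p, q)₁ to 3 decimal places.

(7.686, -1.057)

At (2, 1/2): F = (9.000, -4.47943).
Jacobian J = [[q^2 + 4·q, 2·p·q + 4·p + 4·q + 2], [-2·q^2 + q, -4·p·q + p - cos(q)]].
At the point, J = [[2.250, 14.000], [0.000, -2.87758]] (det J = -6.47456).
Solving J·Δ = −F gives Δ = (5.686, -1.557).
Then the next iterate is (p, q)₁ = (7.686, -1.057).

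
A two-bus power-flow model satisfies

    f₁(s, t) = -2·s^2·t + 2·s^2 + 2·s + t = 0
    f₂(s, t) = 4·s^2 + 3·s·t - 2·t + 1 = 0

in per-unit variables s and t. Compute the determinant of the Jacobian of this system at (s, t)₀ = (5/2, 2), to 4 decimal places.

J = [[-4·s·t + 4·s + 2, -2·s^2 + 1], [8·s + 3·t, 3·s - 2]].
At the point, J = [[-8.0000, -11.5000], [26.0000, 5.5000]].
det J = 255.0000.

255.0000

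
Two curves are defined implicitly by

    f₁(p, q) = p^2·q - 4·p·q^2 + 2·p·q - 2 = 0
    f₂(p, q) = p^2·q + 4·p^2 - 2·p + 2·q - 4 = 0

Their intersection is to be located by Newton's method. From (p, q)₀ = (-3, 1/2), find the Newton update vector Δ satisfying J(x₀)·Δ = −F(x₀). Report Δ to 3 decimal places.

(1.555, 0.144)

At (-3, 1/2): F = (2.500, 43.500).
Jacobian J = [[2·p·q - 4·q^2 + 2·q, p^2 - 8·p·q + 2·p], [2·p·q + 8·p - 2, p^2 + 2]].
At the point, J = [[-3.000, 15.000], [-29.000, 11.000]] (det J = 402.000).
Solving J·Δ = −F gives Δ = (1.555, 0.144).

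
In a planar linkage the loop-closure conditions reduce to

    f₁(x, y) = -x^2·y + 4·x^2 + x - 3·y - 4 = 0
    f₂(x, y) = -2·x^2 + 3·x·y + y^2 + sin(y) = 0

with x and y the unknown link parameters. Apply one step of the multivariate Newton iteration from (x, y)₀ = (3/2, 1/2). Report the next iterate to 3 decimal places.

At (3/2, 1/2): F = (3.875, -1.52057).
Jacobian J = [[-2·x·y + 8·x + 1, -x^2 - 3], [-4·x + 3·y, 3·x + 2·y + cos(y)]].
At the point, J = [[11.500, -5.250], [-4.500, 6.37758]] (det J = 49.71720).
Solving J·Δ = −F gives Δ = (-0.337, 0.001).
Then the next iterate is (x, y)₁ = (1.163, 0.501).

(1.163, 0.501)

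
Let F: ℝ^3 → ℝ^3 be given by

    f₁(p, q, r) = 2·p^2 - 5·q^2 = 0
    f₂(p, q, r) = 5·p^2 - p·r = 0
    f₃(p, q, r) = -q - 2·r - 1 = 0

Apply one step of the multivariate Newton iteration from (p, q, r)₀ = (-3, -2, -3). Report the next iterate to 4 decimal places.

At (-3, -2, -3): F = (-2.0000, 36.0000, 7.0000).
Jacobian J = [[4·p, -10·q, 0], [10·p - r, 0, -p], [0, -1, -2]].
At the point, J = [[-12.0000, 20.0000, 0.0000], [-27.0000, 0.0000, 3.0000], [0.0000, -1.0000, -2.0000]] (det J = -1116.0000).
Solving J·Δ = −F gives Δ = (1.6613, 1.0968, 2.9516).
Then the next iterate is (p, q, r)₁ = (-1.3387, -0.9032, -0.0484).

(-1.3387, -0.9032, -0.0484)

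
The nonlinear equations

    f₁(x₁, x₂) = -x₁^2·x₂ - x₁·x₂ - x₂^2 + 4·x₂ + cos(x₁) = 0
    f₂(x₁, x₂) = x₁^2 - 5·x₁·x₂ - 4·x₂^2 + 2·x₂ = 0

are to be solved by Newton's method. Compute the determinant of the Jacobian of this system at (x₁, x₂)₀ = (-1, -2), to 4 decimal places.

-90.6462

J = [[-2·x₁·x₂ - x₂ - sin(x₁), -x₁^2 - x₁ - 2·x₂ + 4], [2·x₁ - 5·x₂, -5·x₁ - 8·x₂ + 2]].
At the point, J = [[-1.158529, 8.0000], [8.0000, 23.0000]].
det J = -90.6462.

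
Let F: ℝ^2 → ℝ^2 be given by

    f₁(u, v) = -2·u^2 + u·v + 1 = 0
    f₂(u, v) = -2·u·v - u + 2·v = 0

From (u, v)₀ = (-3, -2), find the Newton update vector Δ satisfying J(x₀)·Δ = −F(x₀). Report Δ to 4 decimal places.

(1.4270, 1.0899)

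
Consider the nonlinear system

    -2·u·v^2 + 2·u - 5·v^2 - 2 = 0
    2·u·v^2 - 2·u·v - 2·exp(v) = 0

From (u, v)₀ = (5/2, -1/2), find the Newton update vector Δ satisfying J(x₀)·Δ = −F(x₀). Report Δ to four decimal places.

At (5/2, -1/2): F = (0.5000, 2.536939).
Jacobian J = [[-2·v^2 + 2, -4·u·v - 10·v], [2·v^2 - 2·v, 4·u·v - 2·u - 2·exp(v)]].
At the point, J = [[1.5000, 10.0000], [1.5000, -11.213061]] (det J = -31.819592).
Solving J·Δ = −F gives Δ = (-0.9735, 0.0960).

(-0.9735, 0.0960)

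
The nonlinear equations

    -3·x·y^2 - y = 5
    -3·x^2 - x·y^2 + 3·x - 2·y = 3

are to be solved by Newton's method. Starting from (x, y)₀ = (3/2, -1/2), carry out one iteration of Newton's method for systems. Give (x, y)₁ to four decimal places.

(0.6461, 0.9242)

At (3/2, -1/2): F = (-5.6250, -4.6250).
Jacobian J = [[-3·y^2, -6·x·y - 1], [-6·x - y^2 + 3, -2·x·y - 2]].
At the point, J = [[-0.7500, 3.5000], [-6.2500, -0.5000]] (det J = 22.2500).
Solving J·Δ = −F gives Δ = (-0.8539, 1.4242).
Then the next iterate is (x, y)₁ = (0.6461, 0.9242).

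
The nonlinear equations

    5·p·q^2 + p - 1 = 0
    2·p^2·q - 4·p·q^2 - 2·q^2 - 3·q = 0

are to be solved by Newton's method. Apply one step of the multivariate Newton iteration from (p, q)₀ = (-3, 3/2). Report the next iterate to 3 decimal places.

(-2.508, 0.795)

At (-3, 3/2): F = (-37.750, 45.000).
Jacobian J = [[5·q^2 + 1, 10·p·q], [4·p·q - 4·q^2, 2·p^2 - 8·p·q - 4·q - 3]].
At the point, J = [[12.250, -45.000], [-27.000, 45.000]] (det J = -663.750).
Solving J·Δ = −F gives Δ = (0.492, -0.705).
Then the next iterate is (p, q)₁ = (-2.508, 0.795).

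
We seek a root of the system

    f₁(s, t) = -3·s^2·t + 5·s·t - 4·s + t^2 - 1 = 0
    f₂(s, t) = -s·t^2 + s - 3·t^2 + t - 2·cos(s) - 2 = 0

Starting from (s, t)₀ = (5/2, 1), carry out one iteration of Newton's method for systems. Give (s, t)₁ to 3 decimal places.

At (5/2, 1): F = (-16.250, -2.39771).
Jacobian J = [[-6·s·t + 5·t - 4, -3·s^2 + 5·s + 2·t], [-t^2 + 2·sin(s) + 1, -2·s·t - 6·t + 1]].
At the point, J = [[-14.000, -4.250], [1.19694, -10.000]] (det J = 145.08701).
Solving J·Δ = −F gives Δ = (-1.050, -0.365).
Then the next iterate is (s, t)₁ = (1.450, 0.635).

(1.450, 0.635)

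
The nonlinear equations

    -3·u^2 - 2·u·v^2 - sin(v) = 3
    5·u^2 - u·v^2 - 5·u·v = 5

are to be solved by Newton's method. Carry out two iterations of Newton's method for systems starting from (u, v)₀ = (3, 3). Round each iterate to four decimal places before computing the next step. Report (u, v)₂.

At (3, 3): F = (-84.141120, -32.0000).
Jacobian J = [[-6·u - 2·v^2, -4·u·v - cos(v)], [10·u - v^2 - 5·v, -2·u·v - 5·u]].
At the point, J = [[-36.0000, -35.010008], [6.0000, -33.0000]] (det J = 1398.060045).
Solving J·Δ = −F gives Δ = (-1.1847, -1.1851).
Then the next iterate is (u, v)₁ = (1.8153, 1.8149).
Round to (1.8153, 1.8149) and repeat: F = (-25.814992, -10.975717), J = [[-17.479524, -12.936665], [5.784638, -15.665676]].
Δ = (-0.7526, -0.9785), so (u, v)₂ = (1.0627, 0.8364).

(1.0627, 0.8364)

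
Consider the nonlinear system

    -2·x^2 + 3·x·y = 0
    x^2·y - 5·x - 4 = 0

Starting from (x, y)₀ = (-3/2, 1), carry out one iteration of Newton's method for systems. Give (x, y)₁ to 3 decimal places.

At (-3/2, 1): F = (-9.000, 5.750).
Jacobian J = [[-4·x + 3·y, 3·x], [2·x·y - 5, x^2]].
At the point, J = [[9.000, -4.500], [-8.000, 2.250]] (det J = -15.750).
Solving J·Δ = −F gives Δ = (0.357, -1.286).
Then the next iterate is (x, y)₁ = (-1.143, -0.286).

(-1.143, -0.286)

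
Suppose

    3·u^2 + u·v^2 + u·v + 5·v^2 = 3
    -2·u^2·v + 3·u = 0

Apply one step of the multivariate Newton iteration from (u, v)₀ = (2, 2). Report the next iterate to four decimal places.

At (2, 2): F = (41.0000, -10.0000).
Jacobian J = [[6·u + v^2 + v, 2·u·v + u + 10·v], [-4·u·v + 3, -2·u^2]].
At the point, J = [[18.0000, 30.0000], [-13.0000, -8.0000]] (det J = 246.0000).
Solving J·Δ = −F gives Δ = (0.1138, -1.4350).
Then the next iterate is (u, v)₁ = (2.1138, 0.5650).

(2.1138, 0.5650)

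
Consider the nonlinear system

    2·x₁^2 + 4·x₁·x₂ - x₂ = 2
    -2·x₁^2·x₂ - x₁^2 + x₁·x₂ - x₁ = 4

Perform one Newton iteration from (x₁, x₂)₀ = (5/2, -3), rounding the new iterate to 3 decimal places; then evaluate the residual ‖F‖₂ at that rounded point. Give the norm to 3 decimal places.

1.045

At (5/2, -3): F = (-16.500, 17.250).
Jacobian J = [[4·x₁ + 4·x₂, 4·x₁ - 1], [-4·x₁·x₂ - 2·x₁ + x₂ - 1, -2·x₁^2 + x₁]].
At the point, J = [[-2.000, 9.000], [21.000, -10.000]] (det J = -169.000).
Solving J·Δ = −F gives Δ = (0.058, 1.846).
Then the next iterate is (x₁, x₂)₁ = (2.558, -1.154).
Re-evaluating at (2.558, -1.154): F = (0.433, -0.95121), so ‖F‖₂ = 1.045.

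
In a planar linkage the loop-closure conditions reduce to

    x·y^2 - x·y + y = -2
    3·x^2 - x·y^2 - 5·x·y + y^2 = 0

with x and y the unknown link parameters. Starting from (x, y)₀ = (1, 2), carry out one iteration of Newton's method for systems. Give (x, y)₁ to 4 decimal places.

(1.0909, 0.4545)

At (1, 2): F = (6.0000, -7.0000).
Jacobian J = [[y^2 - y, 2·x·y - x + 1], [6·x - y^2 - 5·y, -2·x·y - 5·x + 2·y]].
At the point, J = [[2.0000, 4.0000], [-8.0000, -5.0000]] (det J = 22.0000).
Solving J·Δ = −F gives Δ = (0.0909, -1.5455).
Then the next iterate is (x, y)₁ = (1.0909, 0.4545).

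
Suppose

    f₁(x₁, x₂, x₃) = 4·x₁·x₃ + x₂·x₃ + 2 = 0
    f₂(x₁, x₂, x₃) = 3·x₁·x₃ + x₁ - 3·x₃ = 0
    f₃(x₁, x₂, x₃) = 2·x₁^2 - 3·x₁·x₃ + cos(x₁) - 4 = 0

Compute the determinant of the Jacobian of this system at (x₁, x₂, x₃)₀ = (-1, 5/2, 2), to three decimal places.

J = [[4·x₃, x₃, 4·x₁ + x₂], [3·x₃ + 1, 0, 3·x₁ - 3], [4·x₁ - 3·x₃ - sin(x₁), 0, -3·x₁]].
At the point, J = [[8.000, 2.000, -1.500], [7.000, 0.000, -6.000], [-9.15853, 0.000, 3.000]].
det J = 67.902.

67.902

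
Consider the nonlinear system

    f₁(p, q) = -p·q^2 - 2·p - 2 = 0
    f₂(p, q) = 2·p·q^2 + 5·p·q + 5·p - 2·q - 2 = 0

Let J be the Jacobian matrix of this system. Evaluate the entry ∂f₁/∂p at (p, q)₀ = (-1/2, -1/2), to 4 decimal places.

∂f₁/∂p = -q^2 - 2.
At (-1/2, -1/2) this is -2.2500.

-2.2500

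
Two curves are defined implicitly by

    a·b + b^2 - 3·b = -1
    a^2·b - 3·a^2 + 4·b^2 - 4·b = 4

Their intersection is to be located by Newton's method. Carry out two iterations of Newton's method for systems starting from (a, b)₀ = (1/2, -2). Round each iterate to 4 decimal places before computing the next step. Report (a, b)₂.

(7.4924, -1.4978)

At (1/2, -2): F = (10.0000, 18.7500).
Jacobian J = [[b, a + 2·b - 3], [2·a·b - 6·a, a^2 + 8·b - 4]].
At the point, J = [[-2.0000, -6.5000], [-5.0000, -19.7500]] (det J = 7.0000).
Solving J·Δ = −F gives Δ = (10.8036, -1.7857).
Then the next iterate is (a, b)₁ = (11.3036, -3.7857).
Round to (11.3036, -3.7857) and repeat: F = (-16.103414, -798.549308), J = [[-3.7857, 0.7322], [-153.405677, 93.485773]].
Δ = (-3.8112, 2.2879), so (a, b)₂ = (7.4924, -1.4978).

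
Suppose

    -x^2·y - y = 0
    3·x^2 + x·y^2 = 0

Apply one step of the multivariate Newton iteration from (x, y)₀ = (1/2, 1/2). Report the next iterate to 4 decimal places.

(0.2951, 0.0820)

At (1/2, 1/2): F = (-0.6250, 0.8750).
Jacobian J = [[-2·x·y, -x^2 - 1], [6·x + y^2, 2·x·y]].
At the point, J = [[-0.5000, -1.2500], [3.2500, 0.5000]] (det J = 3.8125).
Solving J·Δ = −F gives Δ = (-0.2049, -0.4180).
Then the next iterate is (x, y)₁ = (0.2951, 0.0820).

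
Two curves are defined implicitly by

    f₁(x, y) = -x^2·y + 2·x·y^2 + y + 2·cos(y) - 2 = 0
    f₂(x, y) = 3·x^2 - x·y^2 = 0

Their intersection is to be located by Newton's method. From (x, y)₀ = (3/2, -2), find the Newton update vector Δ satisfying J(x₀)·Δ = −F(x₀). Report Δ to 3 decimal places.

At (3/2, -2): F = (11.66771, 0.750).
Jacobian J = [[-2·x·y + 2·y^2, -x^2 + 4·x·y - 2·sin(y) + 1], [6·x - y^2, -2·x·y]].
At the point, J = [[14.000, -11.43141], [5.000, 6.000]] (det J = 141.15703).
Solving J·Δ = −F gives Δ = (-0.557, 0.339).

(-0.557, 0.339)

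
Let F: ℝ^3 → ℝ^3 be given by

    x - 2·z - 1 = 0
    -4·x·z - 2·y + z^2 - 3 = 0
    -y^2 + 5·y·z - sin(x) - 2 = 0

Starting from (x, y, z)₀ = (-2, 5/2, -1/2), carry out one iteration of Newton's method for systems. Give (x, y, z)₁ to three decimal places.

(1.168, 1.837, 0.084)

At (-2, 5/2, -1/2): F = (-2.000, -11.750, -13.59070).
Jacobian J = [[1, 0, -2], [-4·z, -2, -4·x + 2·z], [-cos(x), -2·y + 5·z, 5·y]].
At the point, J = [[1.000, 0.000, -2.000], [2.000, -2.000, 7.000], [0.41615, -7.500, 12.500]] (det J = 55.83541).
Solving J·Δ = −F gives Δ = (3.168, -0.663, 0.584).
Then the next iterate is (x, y, z)₁ = (1.168, 1.837, 0.084).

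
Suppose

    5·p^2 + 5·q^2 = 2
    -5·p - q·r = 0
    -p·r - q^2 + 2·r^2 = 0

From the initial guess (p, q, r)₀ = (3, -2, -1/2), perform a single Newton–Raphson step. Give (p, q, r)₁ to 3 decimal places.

At (3, -2, -1/2): F = (63.000, -16.000, -2.000).
Jacobian J = [[10·p, 10·q, 0], [-5, -r, -q], [-r, -2·q, -p + 4·r]].
At the point, J = [[30.000, -20.000, 0.000], [-5.000, 0.500, 2.000], [0.500, 4.000, -5.000]] (det J = 165.000).
Solving J·Δ = −F gives Δ = (-6.173, -6.109, -5.905).
Then the next iterate is (p, q, r)₁ = (-3.173, -8.109, -6.405).

(-3.173, -8.109, -6.405)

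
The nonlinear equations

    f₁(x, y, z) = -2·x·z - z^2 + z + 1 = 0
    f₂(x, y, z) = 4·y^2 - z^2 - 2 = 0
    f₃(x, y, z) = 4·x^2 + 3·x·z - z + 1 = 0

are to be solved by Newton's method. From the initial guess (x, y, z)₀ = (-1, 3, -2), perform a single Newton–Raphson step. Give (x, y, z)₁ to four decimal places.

(-0.3293, 1.5996, -1.0976)

At (-1, 3, -2): F = (-9.0000, 30.0000, 13.0000).
Jacobian J = [[-2·z, 0, -2·x - 2·z + 1], [0, 8·y, -2·z], [8·x + 3·z, 0, 3·x - 1]].
At the point, J = [[4.0000, 0.0000, 7.0000], [0.0000, 24.0000, 4.0000], [-14.0000, 0.0000, -4.0000]] (det J = 1968.0000).
Solving J·Δ = −F gives Δ = (0.6707, -1.4004, 0.9024).
Then the next iterate is (x, y, z)₁ = (-0.3293, 1.5996, -1.0976).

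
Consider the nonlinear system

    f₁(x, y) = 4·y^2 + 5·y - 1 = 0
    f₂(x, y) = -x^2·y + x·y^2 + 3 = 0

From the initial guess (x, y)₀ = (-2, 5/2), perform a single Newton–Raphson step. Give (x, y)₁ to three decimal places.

(-2.058, 1.040)

At (-2, 5/2): F = (36.500, -19.500).
Jacobian J = [[0, 8·y + 5], [-2·x·y + y^2, -x^2 + 2·x·y]].
At the point, J = [[0.000, 25.000], [16.250, -14.000]] (det J = -406.250).
Solving J·Δ = −F gives Δ = (-0.058, -1.460).
Then the next iterate is (x, y)₁ = (-2.058, 1.040).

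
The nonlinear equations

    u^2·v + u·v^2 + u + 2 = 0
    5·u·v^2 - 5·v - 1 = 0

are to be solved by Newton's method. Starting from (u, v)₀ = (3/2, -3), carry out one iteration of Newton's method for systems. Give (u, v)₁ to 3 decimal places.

(1.352, -1.503)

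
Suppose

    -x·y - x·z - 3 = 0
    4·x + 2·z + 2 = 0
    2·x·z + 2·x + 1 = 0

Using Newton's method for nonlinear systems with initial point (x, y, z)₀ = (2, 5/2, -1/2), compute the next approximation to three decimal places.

At (2, 5/2, -1/2): F = (-7.000, 9.000, 3.000).
Jacobian J = [[-y - z, -x, -x], [4, 0, 2], [2·z + 2, 0, 2·x]].
At the point, J = [[-2.000, -2.000, -2.000], [4.000, 0.000, 2.000], [1.000, 0.000, 4.000]] (det J = 28.000).
Solving J·Δ = −F gives Δ = (-2.143, -1.143, -0.214).
Then the next iterate is (x, y, z)₁ = (-0.143, 1.357, -0.714).

(-0.143, 1.357, -0.714)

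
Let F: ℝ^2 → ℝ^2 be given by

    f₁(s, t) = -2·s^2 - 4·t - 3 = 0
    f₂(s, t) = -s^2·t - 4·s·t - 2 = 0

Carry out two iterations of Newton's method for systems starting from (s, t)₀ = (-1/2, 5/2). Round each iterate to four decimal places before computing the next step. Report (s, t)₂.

(0.0713, -0.1428)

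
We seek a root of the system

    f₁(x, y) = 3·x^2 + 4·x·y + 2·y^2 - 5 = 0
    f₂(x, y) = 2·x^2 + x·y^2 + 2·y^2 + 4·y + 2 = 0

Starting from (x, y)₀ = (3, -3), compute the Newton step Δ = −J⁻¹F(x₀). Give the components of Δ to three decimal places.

(-0.667, 1.500)

At (3, -3): F = (4.000, 53.000).
Jacobian J = [[6·x + 4·y, 4·x + 4·y], [4·x + y^2, 2·x·y + 4·y + 4]].
At the point, J = [[6.000, 0.000], [21.000, -26.000]] (det J = -156.000).
Solving J·Δ = −F gives Δ = (-0.667, 1.500).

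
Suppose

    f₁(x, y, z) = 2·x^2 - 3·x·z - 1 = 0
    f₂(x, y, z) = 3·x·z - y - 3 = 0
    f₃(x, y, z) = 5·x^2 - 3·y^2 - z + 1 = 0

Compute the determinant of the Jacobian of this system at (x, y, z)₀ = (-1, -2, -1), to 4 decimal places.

-175.0000

J = [[4·x - 3·z, 0, -3·x], [3·z, -1, 3·x], [10·x, -6·y, -1]].
At the point, J = [[-1.0000, 0.0000, 3.0000], [-3.0000, -1.0000, -3.0000], [-10.0000, 12.0000, -1.0000]].
det J = -175.0000.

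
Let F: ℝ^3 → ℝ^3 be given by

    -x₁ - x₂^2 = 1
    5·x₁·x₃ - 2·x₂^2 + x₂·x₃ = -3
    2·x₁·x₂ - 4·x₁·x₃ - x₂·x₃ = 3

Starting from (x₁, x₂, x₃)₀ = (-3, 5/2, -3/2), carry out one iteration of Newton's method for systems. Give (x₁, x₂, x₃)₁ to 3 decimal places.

At (-3, 5/2, -3/2): F = (-4.250, 9.250, -32.250).
Jacobian J = [[-1, -2·x₂, 0], [5·x₃, -4·x₂ + x₃, 5·x₁ + x₂], [2·x₂ - 4·x₃, 2·x₁ - x₃, -4·x₁ - x₂]].
At the point, J = [[-1.000, -5.000, 0.000], [-7.500, -11.500, -12.500], [11.000, -4.500, 9.500]] (det J = 496.750).
Solving J·Δ = −F gives Δ = (1.757, -1.201, 0.791).
Then the next iterate is (x₁, x₂, x₃)₁ = (-1.243, 1.299, -0.709).

(-1.243, 1.299, -0.709)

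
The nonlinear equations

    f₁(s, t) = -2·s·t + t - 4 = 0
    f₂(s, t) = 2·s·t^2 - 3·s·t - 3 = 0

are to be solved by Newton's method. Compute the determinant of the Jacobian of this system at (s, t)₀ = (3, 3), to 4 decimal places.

J = [[-2·t, -2·s + 1], [2·t^2 - 3·t, 4·s·t - 3·s]].
At the point, J = [[-6.0000, -5.0000], [9.0000, 27.0000]].
det J = -117.0000.

-117.0000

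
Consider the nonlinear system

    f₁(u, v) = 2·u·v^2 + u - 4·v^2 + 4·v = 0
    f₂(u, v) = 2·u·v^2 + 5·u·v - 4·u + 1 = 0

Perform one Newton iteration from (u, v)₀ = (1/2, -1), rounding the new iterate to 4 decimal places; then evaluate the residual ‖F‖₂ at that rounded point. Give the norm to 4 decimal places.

1.0805

At (1/2, -1): F = (-6.5000, -2.5000).
Jacobian J = [[2·v^2 + 1, 4·u·v - 8·v + 4], [2·v^2 + 5·v - 4, 4·u·v + 5·u]].
At the point, J = [[3.0000, 10.0000], [-7.0000, 0.5000]] (det J = 71.5000).
Solving J·Δ = −F gives Δ = (-0.3042, 0.7413).
Then the next iterate is (u, v)₁ = (0.1958, -0.2587).
Re-evaluating at (0.1958, -0.2587): F = (-1.080495, -0.010259), so ‖F‖₂ = 1.0805.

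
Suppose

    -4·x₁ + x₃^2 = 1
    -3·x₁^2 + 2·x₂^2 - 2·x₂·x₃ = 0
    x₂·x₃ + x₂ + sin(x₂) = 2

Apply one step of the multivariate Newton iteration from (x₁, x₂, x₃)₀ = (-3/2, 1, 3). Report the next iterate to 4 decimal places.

At (-3/2, 1, 3): F = (14.0000, -10.7500, 2.841471).
Jacobian J = [[-4, 0, 2·x₃], [-6·x₁, 4·x₂ - 2·x₃, -2·x₂], [0, x₃ + cos(x₂) + 1, x₂]].
At the point, J = [[-4.0000, 0.0000, 6.0000], [9.0000, -2.0000, -2.0000], [0.0000, 4.540302, 1.0000]] (det J = 216.853906).
Solving J·Δ = −F gives Δ = (0.7361, -0.2200, -1.8426).
Then the next iterate is (x₁, x₂, x₃)₁ = (-0.7639, 0.7800, 1.1574).

(-0.7639, 0.7800, 1.1574)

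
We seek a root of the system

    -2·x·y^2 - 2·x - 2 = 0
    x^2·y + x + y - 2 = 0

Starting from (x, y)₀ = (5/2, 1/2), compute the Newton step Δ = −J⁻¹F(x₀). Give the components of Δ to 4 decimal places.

(-62.7000, 29.7000)

At (5/2, 1/2): F = (-8.2500, 4.1250).
Jacobian J = [[-2·y^2 - 2, -4·x·y], [2·x·y + 1, x^2 + 1]].
At the point, J = [[-2.5000, -5.0000], [3.5000, 7.2500]] (det J = -0.6250).
Solving J·Δ = −F gives Δ = (-62.7000, 29.7000).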